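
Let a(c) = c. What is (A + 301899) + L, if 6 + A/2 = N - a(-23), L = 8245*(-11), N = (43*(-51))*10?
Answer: 167378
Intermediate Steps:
N = -21930 (N = -2193*10 = -21930)
L = -90695
A = -43826 (A = -12 + 2*(-21930 - 1*(-23)) = -12 + 2*(-21930 + 23) = -12 + 2*(-21907) = -12 - 43814 = -43826)
(A + 301899) + L = (-43826 + 301899) - 90695 = 258073 - 90695 = 167378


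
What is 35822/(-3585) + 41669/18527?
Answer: -514290829/66419295 ≈ -7.7431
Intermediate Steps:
35822/(-3585) + 41669/18527 = 35822*(-1/3585) + 41669*(1/18527) = -35822/3585 + 41669/18527 = -514290829/66419295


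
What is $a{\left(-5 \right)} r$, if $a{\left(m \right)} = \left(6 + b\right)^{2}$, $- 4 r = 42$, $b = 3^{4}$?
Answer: $- \frac{158949}{2} \approx -79475.0$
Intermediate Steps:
$b = 81$
$r = - \frac{21}{2}$ ($r = \left(- \frac{1}{4}\right) 42 = - \frac{21}{2} \approx -10.5$)
$a{\left(m \right)} = 7569$ ($a{\left(m \right)} = \left(6 + 81\right)^{2} = 87^{2} = 7569$)
$a{\left(-5 \right)} r = 7569 \left(- \frac{21}{2}\right) = - \frac{158949}{2}$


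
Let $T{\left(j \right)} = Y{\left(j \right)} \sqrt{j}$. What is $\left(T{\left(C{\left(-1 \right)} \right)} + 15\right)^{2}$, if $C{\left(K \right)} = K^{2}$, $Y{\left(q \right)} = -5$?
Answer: $100$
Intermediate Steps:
$T{\left(j \right)} = - 5 \sqrt{j}$
$\left(T{\left(C{\left(-1 \right)} \right)} + 15\right)^{2} = \left(- 5 \sqrt{\left(-1\right)^{2}} + 15\right)^{2} = \left(- 5 \sqrt{1} + 15\right)^{2} = \left(\left(-5\right) 1 + 15\right)^{2} = \left(-5 + 15\right)^{2} = 10^{2} = 100$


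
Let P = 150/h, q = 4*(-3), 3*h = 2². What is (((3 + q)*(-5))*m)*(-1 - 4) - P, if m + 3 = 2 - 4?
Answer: 2025/2 ≈ 1012.5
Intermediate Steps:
m = -5 (m = -3 + (2 - 4) = -3 - 2 = -5)
h = 4/3 (h = (⅓)*2² = (⅓)*4 = 4/3 ≈ 1.3333)
q = -12
P = 225/2 (P = 150/(4/3) = 150*(¾) = 225/2 ≈ 112.50)
(((3 + q)*(-5))*m)*(-1 - 4) - P = (((3 - 12)*(-5))*(-5))*(-1 - 4) - 1*225/2 = (-9*(-5)*(-5))*(-5) - 225/2 = (45*(-5))*(-5) - 225/2 = -225*(-5) - 225/2 = 1125 - 225/2 = 2025/2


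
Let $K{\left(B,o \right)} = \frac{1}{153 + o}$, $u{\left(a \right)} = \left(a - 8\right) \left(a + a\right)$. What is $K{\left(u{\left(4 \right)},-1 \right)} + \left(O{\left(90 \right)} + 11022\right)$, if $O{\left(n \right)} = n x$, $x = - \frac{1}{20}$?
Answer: $\frac{1674661}{152} \approx 11018.0$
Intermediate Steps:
$x = - \frac{1}{20}$ ($x = \left(-1\right) \frac{1}{20} = - \frac{1}{20} \approx -0.05$)
$u{\left(a \right)} = 2 a \left(-8 + a\right)$ ($u{\left(a \right)} = \left(-8 + a\right) 2 a = 2 a \left(-8 + a\right)$)
$O{\left(n \right)} = - \frac{n}{20}$ ($O{\left(n \right)} = n \left(- \frac{1}{20}\right) = - \frac{n}{20}$)
$K{\left(u{\left(4 \right)},-1 \right)} + \left(O{\left(90 \right)} + 11022\right) = \frac{1}{153 - 1} + \left(\left(- \frac{1}{20}\right) 90 + 11022\right) = \frac{1}{152} + \left(- \frac{9}{2} + 11022\right) = \frac{1}{152} + \frac{22035}{2} = \frac{1674661}{152}$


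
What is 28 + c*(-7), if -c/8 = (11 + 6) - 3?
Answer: 812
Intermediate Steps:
c = -112 (c = -8*((11 + 6) - 3) = -8*(17 - 3) = -8*14 = -112)
28 + c*(-7) = 28 - 112*(-7) = 28 + 784 = 812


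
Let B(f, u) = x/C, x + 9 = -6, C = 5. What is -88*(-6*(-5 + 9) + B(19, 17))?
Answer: 2376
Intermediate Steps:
x = -15 (x = -9 - 6 = -15)
B(f, u) = -3 (B(f, u) = -15/5 = -15*⅕ = -3)
-88*(-6*(-5 + 9) + B(19, 17)) = -88*(-6*(-5 + 9) - 3) = -88*(-6*4 - 3) = -88*(-24 - 3) = -88*(-27) = 2376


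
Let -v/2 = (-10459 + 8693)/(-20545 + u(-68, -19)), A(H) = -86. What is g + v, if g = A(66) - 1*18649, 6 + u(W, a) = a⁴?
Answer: -1028268709/54885 ≈ -18735.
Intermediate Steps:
u(W, a) = -6 + a⁴
g = -18735 (g = -86 - 1*18649 = -86 - 18649 = -18735)
v = 1766/54885 (v = -2*(-10459 + 8693)/(-20545 + (-6 + (-19)⁴)) = -(-3532)/(-20545 + (-6 + 130321)) = -(-3532)/(-20545 + 130315) = -(-3532)/109770 = -2*(-883/54885) = 1766/54885 ≈ 0.032176)
g + v = -18735 + 1766/54885 = -1028268709/54885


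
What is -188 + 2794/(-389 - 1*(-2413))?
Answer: -17169/92 ≈ -186.62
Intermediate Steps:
-188 + 2794/(-389 - 1*(-2413)) = -188 + 2794/(-389 + 2413) = -188 + 2794/2024 = -188 + 2794*(1/2024) = -188 + 127/92 = -17169/92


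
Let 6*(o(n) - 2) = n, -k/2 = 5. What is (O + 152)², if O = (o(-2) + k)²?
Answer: 3972049/81 ≈ 49038.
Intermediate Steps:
k = -10 (k = -2*5 = -10)
o(n) = 2 + n/6
O = 625/9 (O = ((2 + (⅙)*(-2)) - 10)² = ((2 - ⅓) - 10)² = (5/3 - 10)² = (-25/3)² = 625/9 ≈ 69.444)
(O + 152)² = (625/9 + 152)² = (1993/9)² = 3972049/81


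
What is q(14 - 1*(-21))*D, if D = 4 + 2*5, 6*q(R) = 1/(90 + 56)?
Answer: 7/438 ≈ 0.015982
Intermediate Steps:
q(R) = 1/876 (q(R) = 1/(6*(90 + 56)) = (⅙)/146 = (⅙)*(1/146) = 1/876)
D = 14 (D = 4 + 10 = 14)
q(14 - 1*(-21))*D = (1/876)*14 = 7/438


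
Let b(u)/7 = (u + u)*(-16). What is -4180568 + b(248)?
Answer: -4236120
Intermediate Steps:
b(u) = -224*u (b(u) = 7*((u + u)*(-16)) = 7*((2*u)*(-16)) = 7*(-32*u) = -224*u)
-4180568 + b(248) = -4180568 - 224*248 = -4180568 - 55552 = -4236120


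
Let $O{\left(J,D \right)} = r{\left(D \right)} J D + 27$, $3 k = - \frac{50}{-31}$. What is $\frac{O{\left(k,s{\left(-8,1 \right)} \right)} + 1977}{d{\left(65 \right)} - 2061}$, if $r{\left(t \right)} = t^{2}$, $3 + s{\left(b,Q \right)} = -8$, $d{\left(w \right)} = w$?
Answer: $- \frac{59911}{92814} \approx -0.6455$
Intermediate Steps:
$s{\left(b,Q \right)} = -11$ ($s{\left(b,Q \right)} = -3 - 8 = -11$)
$k = \frac{50}{93}$ ($k = \frac{\left(-50\right) \frac{1}{-31}}{3} = \frac{\left(-50\right) \left(- \frac{1}{31}\right)}{3} = \frac{1}{3} \cdot \frac{50}{31} = \frac{50}{93} \approx 0.53763$)
$O{\left(J,D \right)} = 27 + J D^{3}$ ($O{\left(J,D \right)} = D^{2} J D + 27 = J D^{2} D + 27 = J D^{3} + 27 = 27 + J D^{3}$)
$\frac{O{\left(k,s{\left(-8,1 \right)} \right)} + 1977}{d{\left(65 \right)} - 2061} = \frac{\left(27 + \frac{50 \left(-11\right)^{3}}{93}\right) + 1977}{65 - 2061} = \frac{\left(27 + \frac{50}{93} \left(-1331\right)\right) + 1977}{-1996} = \left(\left(27 - \frac{66550}{93}\right) + 1977\right) \left(- \frac{1}{1996}\right) = \left(- \frac{64039}{93} + 1977\right) \left(- \frac{1}{1996}\right) = \frac{119822}{93} \left(- \frac{1}{1996}\right) = - \frac{59911}{92814}$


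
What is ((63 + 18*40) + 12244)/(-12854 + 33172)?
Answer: 13027/20318 ≈ 0.64116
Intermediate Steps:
((63 + 18*40) + 12244)/(-12854 + 33172) = ((63 + 720) + 12244)/20318 = (783 + 12244)*(1/20318) = 13027*(1/20318) = 13027/20318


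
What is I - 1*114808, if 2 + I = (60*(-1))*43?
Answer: -117390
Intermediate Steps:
I = -2582 (I = -2 + (60*(-1))*43 = -2 - 60*43 = -2 - 2580 = -2582)
I - 1*114808 = -2582 - 1*114808 = -2582 - 114808 = -117390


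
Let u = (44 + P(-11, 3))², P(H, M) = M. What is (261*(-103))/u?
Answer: -26883/2209 ≈ -12.170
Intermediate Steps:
u = 2209 (u = (44 + 3)² = 47² = 2209)
(261*(-103))/u = (261*(-103))/2209 = -26883*1/2209 = -26883/2209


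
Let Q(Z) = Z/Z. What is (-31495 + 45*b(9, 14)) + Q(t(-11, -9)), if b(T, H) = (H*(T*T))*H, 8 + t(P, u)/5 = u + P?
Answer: 682926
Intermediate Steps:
t(P, u) = -40 + 5*P + 5*u (t(P, u) = -40 + 5*(u + P) = -40 + 5*(P + u) = -40 + (5*P + 5*u) = -40 + 5*P + 5*u)
b(T, H) = H²*T² (b(T, H) = (H*T²)*H = H²*T²)
Q(Z) = 1
(-31495 + 45*b(9, 14)) + Q(t(-11, -9)) = (-31495 + 45*(14²*9²)) + 1 = (-31495 + 45*(196*81)) + 1 = (-31495 + 45*15876) + 1 = (-31495 + 714420) + 1 = 682925 + 1 = 682926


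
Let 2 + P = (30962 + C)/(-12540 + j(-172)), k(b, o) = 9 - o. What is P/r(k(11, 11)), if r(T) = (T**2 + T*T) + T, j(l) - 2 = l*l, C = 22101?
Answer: 18971/102276 ≈ 0.18549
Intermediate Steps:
j(l) = 2 + l**2 (j(l) = 2 + l*l = 2 + l**2)
r(T) = T + 2*T**2 (r(T) = (T**2 + T**2) + T = 2*T**2 + T = T + 2*T**2)
P = 18971/17046 (P = -2 + (30962 + 22101)/(-12540 + (2 + (-172)**2)) = -2 + 53063/(-12540 + (2 + 29584)) = -2 + 53063/(-12540 + 29586) = -2 + 53063/17046 = 18971/17046 ≈ 1.1129)
P/r(k(11, 11)) = 18971/(17046*(((9 - 1*11)*(1 + 2*(9 - 1*11))))) = 18971/(17046*(((9 - 11)*(1 + 2*(9 - 11))))) = 18971/(17046*((-2*(1 + 2*(-2))))) = 18971/(17046*((-2*(1 - 4)))) = 18971/(17046*((-2*(-3)))) = (18971/17046)/6 = (18971/17046)*(1/6) = 18971/102276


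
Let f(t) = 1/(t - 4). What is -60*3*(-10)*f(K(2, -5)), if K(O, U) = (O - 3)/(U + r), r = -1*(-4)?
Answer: -600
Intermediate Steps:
r = 4
K(O, U) = (-3 + O)/(4 + U) (K(O, U) = (O - 3)/(U + 4) = (-3 + O)/(4 + U))
f(t) = 1/(-4 + t)
-60*3*(-10)*f(K(2, -5)) = -60*3*(-10)/(-4 + (-3 + 2)/(4 - 5)) = -(-1800)/(-4 - 1/(-1)) = -(-1800)/(-4 - 1*(-1)) = -(-1800)/(-4 + 1) = -(-1800)/(-3) = -(-1800)*(-1)/3 = -60*10 = -600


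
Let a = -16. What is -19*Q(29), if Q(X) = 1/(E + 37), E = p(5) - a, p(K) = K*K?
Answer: -19/78 ≈ -0.24359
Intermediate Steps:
p(K) = K**2
E = 41 (E = 5**2 - 1*(-16) = 25 + 16 = 41)
Q(X) = 1/78 (Q(X) = 1/(41 + 37) = 1/78)
-19*Q(29) = -19*1/78 = -19/78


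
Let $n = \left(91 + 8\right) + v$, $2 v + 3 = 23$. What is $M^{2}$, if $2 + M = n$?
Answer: $11449$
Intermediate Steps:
$v = 10$ ($v = - \frac{3}{2} + \frac{1}{2} \cdot 23 = - \frac{3}{2} + \frac{23}{2} = 10$)
$n = 109$ ($n = \left(91 + 8\right) + 10 = 99 + 10 = 109$)
$M = 107$ ($M = -2 + 109 = 107$)
$M^{2} = 107^{2} = 11449$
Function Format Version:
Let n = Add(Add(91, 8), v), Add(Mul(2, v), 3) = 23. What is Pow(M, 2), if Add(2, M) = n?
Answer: 11449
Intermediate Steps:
v = 10 (v = Add(Rational(-3, 2), Mul(Rational(1, 2), 23)) = Add(Rational(-3, 2), Rational(23, 2)) = 10)
n = 109 (n = Add(Add(91, 8), 10) = Add(99, 10) = 109)
M = 107 (M = Add(-2, 109) = 107)
Pow(M, 2) = Pow(107, 2) = 11449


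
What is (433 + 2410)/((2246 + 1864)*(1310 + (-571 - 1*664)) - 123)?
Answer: 2843/308127 ≈ 0.0092267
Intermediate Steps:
(433 + 2410)/((2246 + 1864)*(1310 + (-571 - 1*664)) - 123) = 2843/(4110*(1310 + (-571 - 664)) - 123) = 2843/(4110*(1310 - 1235) - 123) = 2843/(4110*75 - 123) = 2843/(308250 - 123) = 2843/308127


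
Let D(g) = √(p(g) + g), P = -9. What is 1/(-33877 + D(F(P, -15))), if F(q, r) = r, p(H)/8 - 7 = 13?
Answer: -33877/1147650984 - √145/1147650984 ≈ -2.9529e-5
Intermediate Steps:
p(H) = 160 (p(H) = 56 + 8*13 = 56 + 104 = 160)
D(g) = √(160 + g)
1/(-33877 + D(F(P, -15))) = 1/(-33877 + √(160 - 15)) = 1/(-33877 + √145)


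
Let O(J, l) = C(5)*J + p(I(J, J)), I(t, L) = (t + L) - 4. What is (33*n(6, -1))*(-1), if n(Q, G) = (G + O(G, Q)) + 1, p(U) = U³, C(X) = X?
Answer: 7293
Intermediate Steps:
I(t, L) = -4 + L + t (I(t, L) = (L + t) - 4 = -4 + L + t)
O(J, l) = (-4 + 2*J)³ + 5*J (O(J, l) = 5*J + (-4 + J + J)³ = 5*J + (-4 + 2*J)³ = (-4 + 2*J)³ + 5*J)
n(Q, G) = 1 + 6*G + 8*(-2 + G)³ (n(Q, G) = (G + (5*G + 8*(-2 + G)³)) + 1 = (6*G + 8*(-2 + G)³) + 1 = 1 + 6*G + 8*(-2 + G)³)
(33*n(6, -1))*(-1) = (33*(1 + 6*(-1) + 8*(-2 - 1)³))*(-1) = (33*(1 - 6 + 8*(-3)³))*(-1) = (33*(1 - 6 + 8*(-27)))*(-1) = (33*(1 - 6 - 216))*(-1) = (33*(-221))*(-1) = -7293*(-1) = 7293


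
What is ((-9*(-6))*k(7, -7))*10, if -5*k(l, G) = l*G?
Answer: 5292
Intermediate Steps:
k(l, G) = -G*l/5 (k(l, G) = -l*G/5 = -G*l/5)
((-9*(-6))*k(7, -7))*10 = ((-9*(-6))*(-⅕*(-7)*7))*10 = (54*(49/5))*10 = (2646/5)*10 = 5292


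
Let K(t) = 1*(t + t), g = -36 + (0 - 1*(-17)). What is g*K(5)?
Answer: -190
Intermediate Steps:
g = -19 (g = -36 + (0 + 17) = -36 + 17 = -19)
K(t) = 2*t (K(t) = 1*(2*t) = 2*t)
g*K(5) = -38*5 = -19*10 = -190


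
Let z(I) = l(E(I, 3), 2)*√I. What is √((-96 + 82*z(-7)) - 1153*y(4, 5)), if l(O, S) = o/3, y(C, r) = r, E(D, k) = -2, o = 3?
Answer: √(-5861 + 82*I*√7) ≈ 1.417 + 76.57*I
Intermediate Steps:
l(O, S) = 1 (l(O, S) = 3/3 = 3*(⅓) = 1)
z(I) = √I (z(I) = 1*√I = √I)
√((-96 + 82*z(-7)) - 1153*y(4, 5)) = √((-96 + 82*√(-7)) - 1153*5) = √((-96 + 82*(I*√7)) - 5765) = √((-96 + 82*I*√7) - 5765) = √(-5861 + 82*I*√7)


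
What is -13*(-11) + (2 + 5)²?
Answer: 192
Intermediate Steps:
-13*(-11) + (2 + 5)² = 143 + 7² = 143 + 49 = 192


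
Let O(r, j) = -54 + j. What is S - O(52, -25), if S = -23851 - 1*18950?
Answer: -42722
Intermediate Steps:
S = -42801 (S = -23851 - 18950 = -42801)
S - O(52, -25) = -42801 - (-54 - 25) = -42801 - 1*(-79) = -42801 + 79 = -42722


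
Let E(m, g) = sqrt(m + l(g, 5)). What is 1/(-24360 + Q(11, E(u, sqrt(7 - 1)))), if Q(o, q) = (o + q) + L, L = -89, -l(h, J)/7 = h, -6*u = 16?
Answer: -1/(24438 - I*sqrt(8/3 + 7*sqrt(6))) ≈ -4.092e-5 - 7.4532e-9*I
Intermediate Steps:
u = -8/3 (u = -1/6*16 = -8/3 ≈ -2.6667)
l(h, J) = -7*h
E(m, g) = sqrt(m - 7*g)
Q(o, q) = -89 + o + q (Q(o, q) = (o + q) - 89 = -89 + o + q)
1/(-24360 + Q(11, E(u, sqrt(7 - 1)))) = 1/(-24360 + (-89 + 11 + sqrt(-8/3 - 7*sqrt(7 - 1)))) = 1/(-24360 + (-89 + 11 + sqrt(-8/3 - 7*sqrt(6)))) = 1/(-24360 + (-78 + sqrt(-8/3 - 7*sqrt(6)))) = 1/(-24438 + sqrt(-8/3 - 7*sqrt(6)))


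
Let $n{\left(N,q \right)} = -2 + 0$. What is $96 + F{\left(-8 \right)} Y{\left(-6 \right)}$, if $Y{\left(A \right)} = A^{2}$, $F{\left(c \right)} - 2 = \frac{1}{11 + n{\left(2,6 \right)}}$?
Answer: $172$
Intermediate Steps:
$n{\left(N,q \right)} = -2$
$F{\left(c \right)} = \frac{19}{9}$ ($F{\left(c \right)} = 2 + \frac{1}{11 - 2} = 2 + \frac{1}{9} = \frac{19}{9}$)
$96 + F{\left(-8 \right)} Y{\left(-6 \right)} = 96 + \frac{19 \left(-6\right)^{2}}{9} = 96 + \frac{19}{9} \cdot 36 = 96 + 76 = 172$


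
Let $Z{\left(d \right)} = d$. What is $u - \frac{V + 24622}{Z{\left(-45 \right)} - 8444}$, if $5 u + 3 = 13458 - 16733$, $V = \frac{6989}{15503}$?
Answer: $- \frac{429492472551}{658024835} \approx -652.7$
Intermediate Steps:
$V = \frac{6989}{15503}$ ($V = 6989 \cdot \frac{1}{15503} = \frac{6989}{15503} \approx 0.45082$)
$u = - \frac{3278}{5}$ ($u = - \frac{3}{5} + \frac{13458 - 16733}{5} = - \frac{3}{5} + \frac{1}{5} \left(-3275\right) = - \frac{3}{5} - 655 = - \frac{3278}{5} \approx -655.6$)
$u - \frac{V + 24622}{Z{\left(-45 \right)} - 8444} = - \frac{3278}{5} - \frac{\frac{6989}{15503} + 24622}{-45 - 8444} = - \frac{3278}{5} - \frac{381721855}{15503 \left(-8489\right)} = - \frac{3278}{5} - \frac{381721855}{15503} \left(- \frac{1}{8489}\right) = - \frac{3278}{5} - - \frac{381721855}{131604967} = - \frac{3278}{5} + \frac{381721855}{131604967} = - \frac{429492472551}{658024835}$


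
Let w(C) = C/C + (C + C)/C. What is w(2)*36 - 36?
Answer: 72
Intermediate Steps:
w(C) = 3 (w(C) = 1 + (2*C)/C = 1 + 2 = 3)
w(2)*36 - 36 = 3*36 - 36 = 108 - 36 = 72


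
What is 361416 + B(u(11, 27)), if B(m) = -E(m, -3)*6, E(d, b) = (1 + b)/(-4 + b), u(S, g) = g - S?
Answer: 2529900/7 ≈ 3.6141e+5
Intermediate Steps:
E(d, b) = (1 + b)/(-4 + b)
B(m) = -12/7 (B(m) = -(1 - 3)/(-4 - 3)*6 = -(-2)/(-7)*6 = -(-1)*(-2)/7*6 = -1*2/7*6 = -2/7*6 = -12/7)
361416 + B(u(11, 27)) = 361416 - 12/7 = 2529900/7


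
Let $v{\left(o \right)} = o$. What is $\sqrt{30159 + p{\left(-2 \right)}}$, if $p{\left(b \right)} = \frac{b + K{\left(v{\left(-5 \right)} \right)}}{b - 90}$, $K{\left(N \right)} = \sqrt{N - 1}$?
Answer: $\frac{\sqrt{63816490 - 23 i \sqrt{6}}}{46} \approx 173.66 - 7.6657 \cdot 10^{-5} i$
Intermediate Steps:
$K{\left(N \right)} = \sqrt{-1 + N}$
$p{\left(b \right)} = \frac{b + i \sqrt{6}}{-90 + b}$ ($p{\left(b \right)} = \frac{b + \sqrt{-1 - 5}}{b - 90} = \frac{b + \sqrt{-6}}{-90 + b} = \frac{b + i \sqrt{6}}{-90 + b}$)
$\sqrt{30159 + p{\left(-2 \right)}} = \sqrt{30159 + \frac{-2 + i \sqrt{6}}{-90 - 2}} = \sqrt{30159 + \frac{-2 + i \sqrt{6}}{-92}} = \sqrt{30159 - \frac{-2 + i \sqrt{6}}{92}} = \sqrt{30159 + \left(\frac{1}{46} - \frac{i \sqrt{6}}{92}\right)} = \sqrt{\frac{1387315}{46} - \frac{i \sqrt{6}}{92}}$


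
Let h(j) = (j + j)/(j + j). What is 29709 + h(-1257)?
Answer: 29710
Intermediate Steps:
h(j) = 1 (h(j) = (2*j)/((2*j)) = (2*j)*(1/(2*j)) = 1)
29709 + h(-1257) = 29709 + 1 = 29710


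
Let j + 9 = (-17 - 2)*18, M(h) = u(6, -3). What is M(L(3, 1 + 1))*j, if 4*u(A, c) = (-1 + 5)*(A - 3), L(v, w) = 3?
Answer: -1053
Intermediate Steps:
u(A, c) = -3 + A (u(A, c) = ((-1 + 5)*(A - 3))/4 = (4*(-3 + A))/4 = (-12 + 4*A)/4 = -3 + A)
M(h) = 3 (M(h) = -3 + 6 = 3)
j = -351 (j = -9 + (-17 - 2)*18 = -9 - 19*18 = -9 - 342 = -351)
M(L(3, 1 + 1))*j = 3*(-351) = -1053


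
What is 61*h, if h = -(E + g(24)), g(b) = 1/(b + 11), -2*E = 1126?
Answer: 1201944/35 ≈ 34341.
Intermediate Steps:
E = -563 (E = -½*1126 = -563)
g(b) = 1/(11 + b)
h = 19704/35 (h = -(-563 + 1/(11 + 24)) = -(-563 + 1/35) = -1*(-19704/35) = 19704/35 ≈ 562.97)
61*h = 61*(19704/35) = 1201944/35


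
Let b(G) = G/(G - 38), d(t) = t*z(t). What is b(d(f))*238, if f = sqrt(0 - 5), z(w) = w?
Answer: 1190/43 ≈ 27.674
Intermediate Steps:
f = I*sqrt(5) (f = sqrt(-5) = I*sqrt(5) ≈ 2.2361*I)
d(t) = t**2 (d(t) = t*t = t**2)
b(G) = G/(-38 + G)
b(d(f))*238 = ((I*sqrt(5))**2/(-38 + (I*sqrt(5))**2))*238 = -5/(-38 - 5)*238 = -5/(-43)*238 = -5*(-1/43)*238 = (5/43)*238 = 1190/43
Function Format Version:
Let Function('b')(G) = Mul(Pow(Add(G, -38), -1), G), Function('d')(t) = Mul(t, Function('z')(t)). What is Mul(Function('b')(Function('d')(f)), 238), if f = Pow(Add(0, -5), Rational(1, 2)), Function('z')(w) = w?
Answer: Rational(1190, 43) ≈ 27.674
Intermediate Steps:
f = Mul(I, Pow(5, Rational(1, 2))) (f = Pow(-5, Rational(1, 2)) = Mul(I, Pow(5, Rational(1, 2))) ≈ Mul(2.2361, I))
Function('d')(t) = Pow(t, 2) (Function('d')(t) = Mul(t, t) = Pow(t, 2))
Function('b')(G) = Mul(G, Pow(Add(-38, G), -1)) (Function('b')(G) = Mul(Pow(Add(-38, G), -1), G) = Mul(G, Pow(Add(-38, G), -1)))
Mul(Function('b')(Function('d')(f)), 238) = Mul(Mul(Pow(Mul(I, Pow(5, Rational(1, 2))), 2), Pow(Add(-38, Pow(Mul(I, Pow(5, Rational(1, 2))), 2)), -1)), 238) = Mul(Mul(-5, Pow(Add(-38, -5), -1)), 238) = Mul(Mul(-5, Pow(-43, -1)), 238) = Mul(Mul(-5, Rational(-1, 43)), 238) = Mul(Rational(5, 43), 238) = Rational(1190, 43)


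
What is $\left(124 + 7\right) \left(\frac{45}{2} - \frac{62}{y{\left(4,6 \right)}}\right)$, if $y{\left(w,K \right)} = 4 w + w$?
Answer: $\frac{12707}{5} \approx 2541.4$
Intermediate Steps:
$y{\left(w,K \right)} = 5 w$
$\left(124 + 7\right) \left(\frac{45}{2} - \frac{62}{y{\left(4,6 \right)}}\right) = \left(124 + 7\right) \left(\frac{45}{2} - \frac{62}{5 \cdot 4}\right) = 131 \left(45 \cdot \frac{1}{2} - \frac{62}{20}\right) = 131 \left(\frac{45}{2} - \frac{31}{10}\right) = 131 \cdot \frac{97}{5} = \frac{12707}{5}$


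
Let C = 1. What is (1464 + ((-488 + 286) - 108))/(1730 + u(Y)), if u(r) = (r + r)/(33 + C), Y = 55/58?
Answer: 1137844/1705835 ≈ 0.66703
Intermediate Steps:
Y = 55/58 (Y = 55*(1/58) = 55/58 ≈ 0.94828)
u(r) = r/17 (u(r) = (r + r)/(33 + 1) = (2*r)/34 = (2*r)*(1/34) = r/17)
(1464 + ((-488 + 286) - 108))/(1730 + u(Y)) = (1464 + ((-488 + 286) - 108))/(1730 + (1/17)*(55/58)) = (1464 + (-202 - 108))/(1730 + 55/986) = (1464 - 310)/(1705835/986) = 1154*(986/1705835) = 1137844/1705835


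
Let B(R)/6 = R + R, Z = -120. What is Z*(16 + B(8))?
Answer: -13440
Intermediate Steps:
B(R) = 12*R (B(R) = 6*(R + R) = 6*(2*R) = 12*R)
Z*(16 + B(8)) = -120*(16 + 12*8) = -120*(16 + 96) = -120*112 = -13440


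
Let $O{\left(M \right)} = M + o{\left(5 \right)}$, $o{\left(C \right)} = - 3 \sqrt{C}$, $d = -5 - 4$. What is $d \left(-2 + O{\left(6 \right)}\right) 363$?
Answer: $-13068 + 9801 \sqrt{5} \approx 8847.7$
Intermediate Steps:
$d = -9$
$O{\left(M \right)} = M - 3 \sqrt{5}$
$d \left(-2 + O{\left(6 \right)}\right) 363 = - 9 \left(-2 + \left(6 - 3 \sqrt{5}\right)\right) 363 = - 9 \left(4 - 3 \sqrt{5}\right) 363 = \left(-36 + 27 \sqrt{5}\right) 363 = -13068 + 9801 \sqrt{5}$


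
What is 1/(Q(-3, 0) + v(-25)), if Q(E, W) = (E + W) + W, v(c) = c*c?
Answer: 1/622 ≈ 0.0016077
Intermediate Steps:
v(c) = c²
Q(E, W) = E + 2*W
1/(Q(-3, 0) + v(-25)) = 1/((-3 + 2*0) + (-25)²) = 1/((-3 + 0) + 625) = 1/(-3 + 625) = 1/622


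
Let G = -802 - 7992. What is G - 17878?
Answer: -26672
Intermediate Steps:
G = -8794
G - 17878 = -8794 - 17878 = -26672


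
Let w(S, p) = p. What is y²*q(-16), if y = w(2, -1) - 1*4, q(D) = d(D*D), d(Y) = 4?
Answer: 100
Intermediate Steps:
q(D) = 4
y = -5 (y = -1 - 1*4 = -1 - 4 = -5)
y²*q(-16) = (-5)²*4 = 25*4 = 100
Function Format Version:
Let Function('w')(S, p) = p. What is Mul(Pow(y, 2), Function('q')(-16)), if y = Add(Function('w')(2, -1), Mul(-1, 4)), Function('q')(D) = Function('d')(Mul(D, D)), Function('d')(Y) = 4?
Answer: 100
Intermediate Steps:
Function('q')(D) = 4
y = -5 (y = Add(-1, Mul(-1, 4)) = Add(-1, -4) = -5)
Mul(Pow(y, 2), Function('q')(-16)) = Mul(Pow(-5, 2), 4) = Mul(25, 4) = 100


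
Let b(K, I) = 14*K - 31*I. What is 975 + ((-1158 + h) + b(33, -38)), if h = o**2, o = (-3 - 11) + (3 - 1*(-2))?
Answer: 1538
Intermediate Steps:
b(K, I) = -31*I + 14*K
o = -9 (o = -14 + (3 + 2) = -14 + 5 = -9)
h = 81 (h = (-9)**2 = 81)
975 + ((-1158 + h) + b(33, -38)) = 975 + ((-1158 + 81) + (-31*(-38) + 14*33)) = 975 + (-1077 + (1178 + 462)) = 975 + (-1077 + 1640) = 975 + 563 = 1538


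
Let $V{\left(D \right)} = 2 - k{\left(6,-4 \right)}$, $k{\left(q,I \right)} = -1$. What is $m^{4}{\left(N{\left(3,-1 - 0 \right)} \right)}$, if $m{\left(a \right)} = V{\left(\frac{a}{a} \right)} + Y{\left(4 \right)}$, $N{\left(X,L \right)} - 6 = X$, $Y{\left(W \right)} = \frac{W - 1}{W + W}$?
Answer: $\frac{531441}{4096} \approx 129.75$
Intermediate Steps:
$Y{\left(W \right)} = \frac{-1 + W}{2 W}$
$N{\left(X,L \right)} = 6 + X$
$V{\left(D \right)} = 3$ ($V{\left(D \right)} = 2 - -1 = 2 + 1 = 3$)
$m{\left(a \right)} = \frac{27}{8}$ ($m{\left(a \right)} = 3 + \frac{-1 + 4}{2 \cdot 4} = 3 + \frac{1}{2} \cdot \frac{1}{4} \cdot 3 = 3 + \frac{3}{8} = \frac{27}{8}$)
$m^{4}{\left(N{\left(3,-1 - 0 \right)} \right)} = \left(\frac{27}{8}\right)^{4} = \frac{531441}{4096}$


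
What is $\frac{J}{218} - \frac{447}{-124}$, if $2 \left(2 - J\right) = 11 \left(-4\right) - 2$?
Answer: $\frac{50273}{13516} \approx 3.7195$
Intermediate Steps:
$J = 25$ ($J = 2 - \frac{11 \left(-4\right) - 2}{2} = 2 - \frac{-44 - 2}{2} = 2 - -23 = 2 + 23 = 25$)
$\frac{J}{218} - \frac{447}{-124} = \frac{25}{218} - \frac{447}{-124} = 25 \cdot \frac{1}{218} - - \frac{447}{124} = \frac{25}{218} + \frac{447}{124} = \frac{50273}{13516}$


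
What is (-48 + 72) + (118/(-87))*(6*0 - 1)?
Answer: 2206/87 ≈ 25.356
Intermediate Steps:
(-48 + 72) + (118/(-87))*(6*0 - 1) = 24 + (118*(-1/87))*(0 - 1) = 24 - 118/87*(-1) = 24 + 118/87 = 2206/87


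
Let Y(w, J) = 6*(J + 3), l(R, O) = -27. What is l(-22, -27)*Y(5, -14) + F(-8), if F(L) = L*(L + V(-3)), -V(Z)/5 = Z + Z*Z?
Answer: 2086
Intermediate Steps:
V(Z) = -5*Z - 5*Z**2 (V(Z) = -5*(Z + Z*Z) = -5*(Z + Z**2) = -5*Z - 5*Z**2)
F(L) = L*(-30 + L) (F(L) = L*(L - 5*(-3)*(1 - 3)) = L*(L - 5*(-3)*(-2)) = L*(L - 30) = L*(-30 + L))
Y(w, J) = 18 + 6*J (Y(w, J) = 6*(3 + J) = 18 + 6*J)
l(-22, -27)*Y(5, -14) + F(-8) = -27*(18 + 6*(-14)) - 8*(-30 - 8) = -27*(18 - 84) - 8*(-38) = -27*(-66) + 304 = 1782 + 304 = 2086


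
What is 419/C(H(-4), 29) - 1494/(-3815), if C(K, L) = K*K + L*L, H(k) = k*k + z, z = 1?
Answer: 657341/862190 ≈ 0.76241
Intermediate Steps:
H(k) = 1 + k**2 (H(k) = k*k + 1 = k**2 + 1 = 1 + k**2)
C(K, L) = K**2 + L**2
419/C(H(-4), 29) - 1494/(-3815) = 419/((1 + (-4)**2)**2 + 29**2) - 1494/(-3815) = 419/((1 + 16)**2 + 841) - 1494*(-1/3815) = 419/(17**2 + 841) + 1494/3815 = 419/(289 + 841) + 1494/3815 = 419/1130 + 1494/3815 = 657341/862190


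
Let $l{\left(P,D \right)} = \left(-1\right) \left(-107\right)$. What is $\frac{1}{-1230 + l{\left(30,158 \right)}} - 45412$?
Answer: $- \frac{50997677}{1123} \approx -45412.0$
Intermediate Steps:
$l{\left(P,D \right)} = 107$
$\frac{1}{-1230 + l{\left(30,158 \right)}} - 45412 = \frac{1}{-1230 + 107} - 45412 = \frac{1}{-1123} - 45412 = - \frac{1}{1123} - 45412 = - \frac{50997677}{1123}$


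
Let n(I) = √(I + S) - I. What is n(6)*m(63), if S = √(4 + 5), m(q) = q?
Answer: -189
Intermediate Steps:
S = 3 (S = √9 = 3)
n(I) = √(3 + I) - I (n(I) = √(I + 3) - I = √(3 + I) - I)
n(6)*m(63) = (√(3 + 6) - 1*6)*63 = (√9 - 6)*63 = (3 - 6)*63 = -3*63 = -189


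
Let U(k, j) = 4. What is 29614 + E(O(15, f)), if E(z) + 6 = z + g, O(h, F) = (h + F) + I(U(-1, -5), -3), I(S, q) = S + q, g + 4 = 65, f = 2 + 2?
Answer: 29689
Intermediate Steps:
f = 4
g = 61 (g = -4 + 65 = 61)
O(h, F) = 1 + F + h (O(h, F) = (h + F) + (4 - 3) = (F + h) + 1 = 1 + F + h)
E(z) = 55 + z (E(z) = -6 + (z + 61) = -6 + (61 + z) = 55 + z)
29614 + E(O(15, f)) = 29614 + (55 + (1 + 4 + 15)) = 29614 + (55 + 20) = 29614 + 75 = 29689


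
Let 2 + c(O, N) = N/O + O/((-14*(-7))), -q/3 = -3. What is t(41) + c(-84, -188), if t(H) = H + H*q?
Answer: 8597/21 ≈ 409.38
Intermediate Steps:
q = 9 (q = -3*(-3) = 9)
t(H) = 10*H (t(H) = H + H*9 = H + 9*H = 10*H)
c(O, N) = -2 + O/98 + N/O (c(O, N) = -2 + (N/O + O/((-14*(-7)))) = -2 + (N/O + O/98) = -2 + (O/98 + N/O) = -2 + O/98 + N/O)
t(41) + c(-84, -188) = 10*41 + (-2 + (1/98)*(-84) - 188/(-84)) = 410 + (-2 - 6/7 - 188*(-1/84)) = 410 + (-2 - 6/7 + 47/21) = 410 - 13/21 = 8597/21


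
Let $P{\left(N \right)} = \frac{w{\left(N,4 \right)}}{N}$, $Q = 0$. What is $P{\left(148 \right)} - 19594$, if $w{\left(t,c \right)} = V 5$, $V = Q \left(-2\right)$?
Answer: $-19594$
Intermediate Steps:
$V = 0$ ($V = 0 \left(-2\right) = 0$)
$w{\left(t,c \right)} = 0$ ($w{\left(t,c \right)} = 0 \cdot 5 = 0$)
$P{\left(N \right)} = 0$ ($P{\left(N \right)} = \frac{0}{N} = 0$)
$P{\left(148 \right)} - 19594 = 0 - 19594 = -19594$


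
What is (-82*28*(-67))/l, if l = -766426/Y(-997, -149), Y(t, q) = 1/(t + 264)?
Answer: 76916/280895129 ≈ 0.00027382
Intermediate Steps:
Y(t, q) = 1/(264 + t)
l = 561790258 (l = -766426/(1/(264 - 997)) = -766426/(1/(-733)) = -766426/(-1/733) = -766426*(-733) = 561790258)
(-82*28*(-67))/l = (-82*28*(-67))/561790258 = -2296*(-67)*(1/561790258) = 153832*(1/561790258) = 76916/280895129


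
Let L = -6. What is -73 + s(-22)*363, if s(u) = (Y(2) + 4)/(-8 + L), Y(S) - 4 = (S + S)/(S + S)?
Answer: -4289/14 ≈ -306.36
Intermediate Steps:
Y(S) = 5 (Y(S) = 4 + (S + S)/(S + S) = 4 + (2*S)/((2*S)) = 4 + (2*S)*(1/(2*S)) = 4 + 1 = 5)
s(u) = -9/14 (s(u) = (5 + 4)/(-8 - 6) = 9/(-14) = 9*(-1/14) = -9/14)
-73 + s(-22)*363 = -73 - 9/14*363 = -73 - 3267/14 = -4289/14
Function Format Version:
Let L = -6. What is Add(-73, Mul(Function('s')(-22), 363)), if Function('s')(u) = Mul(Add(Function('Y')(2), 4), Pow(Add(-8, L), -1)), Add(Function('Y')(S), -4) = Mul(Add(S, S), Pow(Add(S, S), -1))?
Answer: Rational(-4289, 14) ≈ -306.36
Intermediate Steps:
Function('Y')(S) = 5 (Function('Y')(S) = Add(4, Mul(Add(S, S), Pow(Add(S, S), -1))) = Add(4, Mul(Mul(2, S), Pow(Mul(2, S), -1))) = Add(4, Mul(Mul(2, S), Mul(Rational(1, 2), Pow(S, -1)))) = Add(4, 1) = 5)
Function('s')(u) = Rational(-9, 14) (Function('s')(u) = Mul(Add(5, 4), Pow(Add(-8, -6), -1)) = Mul(9, Pow(-14, -1)) = Mul(9, Rational(-1, 14)) = Rational(-9, 14))
Add(-73, Mul(Function('s')(-22), 363)) = Add(-73, Mul(Rational(-9, 14), 363)) = Add(-73, Rational(-3267, 14)) = Rational(-4289, 14)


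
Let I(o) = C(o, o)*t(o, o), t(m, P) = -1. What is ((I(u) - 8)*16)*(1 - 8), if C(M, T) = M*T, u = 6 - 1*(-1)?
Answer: 6384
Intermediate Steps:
u = 7 (u = 6 + 1 = 7)
I(o) = -o² (I(o) = (o*o)*(-1) = o²*(-1) = -o²)
((I(u) - 8)*16)*(1 - 8) = ((-1*7² - 8)*16)*(1 - 8) = ((-1*49 - 8)*16)*(-7) = ((-49 - 8)*16)*(-7) = -57*16*(-7) = -912*(-7) = 6384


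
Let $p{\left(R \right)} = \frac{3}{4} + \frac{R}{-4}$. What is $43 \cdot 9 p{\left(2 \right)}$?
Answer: $\frac{387}{4} \approx 96.75$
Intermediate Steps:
$p{\left(R \right)} = \frac{3}{4} - \frac{R}{4}$ ($p{\left(R \right)} = 3 \cdot \frac{1}{4} + R \left(- \frac{1}{4}\right) = \frac{3}{4} - \frac{R}{4}$)
$43 \cdot 9 p{\left(2 \right)} = 43 \cdot 9 \left(\frac{3}{4} - \frac{1}{2}\right) = 387 \left(\frac{3}{4} - \frac{1}{2}\right) = 387 \cdot \frac{1}{4} = \frac{387}{4}$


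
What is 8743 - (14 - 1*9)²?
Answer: 8718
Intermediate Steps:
8743 - (14 - 1*9)² = 8743 - (14 - 9)² = 8743 - 1*5² = 8743 - 1*25 = 8743 - 25 = 8718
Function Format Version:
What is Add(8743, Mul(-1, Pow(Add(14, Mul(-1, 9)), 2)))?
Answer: 8718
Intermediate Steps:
Add(8743, Mul(-1, Pow(Add(14, Mul(-1, 9)), 2))) = Add(8743, Mul(-1, Pow(Add(14, -9), 2))) = Add(8743, Mul(-1, Pow(5, 2))) = Add(8743, Mul(-1, 25)) = Add(8743, -25) = 8718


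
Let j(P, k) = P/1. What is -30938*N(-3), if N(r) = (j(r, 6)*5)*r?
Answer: -1392210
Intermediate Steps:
j(P, k) = P (j(P, k) = P*1 = P)
N(r) = 5*r² (N(r) = (r*5)*r = (5*r)*r = 5*r²)
-30938*N(-3) = -154690*(-3)² = -154690*9 = -30938*45 = -1392210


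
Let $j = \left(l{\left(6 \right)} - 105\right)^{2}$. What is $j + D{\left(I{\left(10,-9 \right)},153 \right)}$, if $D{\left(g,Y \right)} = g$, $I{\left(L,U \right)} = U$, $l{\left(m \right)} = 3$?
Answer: $10395$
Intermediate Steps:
$j = 10404$ ($j = \left(3 - 105\right)^{2} = \left(-102\right)^{2} = 10404$)
$j + D{\left(I{\left(10,-9 \right)},153 \right)} = 10404 - 9 = 10395$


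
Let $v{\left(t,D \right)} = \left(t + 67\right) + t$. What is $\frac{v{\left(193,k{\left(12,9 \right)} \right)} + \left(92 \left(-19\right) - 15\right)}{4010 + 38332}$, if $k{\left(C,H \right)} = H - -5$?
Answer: $- \frac{655}{21171} \approx -0.030939$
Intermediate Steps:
$k{\left(C,H \right)} = 5 + H$ ($k{\left(C,H \right)} = H + 5 = 5 + H$)
$v{\left(t,D \right)} = 67 + 2 t$ ($v{\left(t,D \right)} = \left(67 + t\right) + t = 67 + 2 t$)
$\frac{v{\left(193,k{\left(12,9 \right)} \right)} + \left(92 \left(-19\right) - 15\right)}{4010 + 38332} = \frac{\left(67 + 2 \cdot 193\right) + \left(92 \left(-19\right) - 15\right)}{4010 + 38332} = \frac{\left(67 + 386\right) - 1763}{42342} = \left(453 - 1763\right) \frac{1}{42342} = \left(-1310\right) \frac{1}{42342} = - \frac{655}{21171}$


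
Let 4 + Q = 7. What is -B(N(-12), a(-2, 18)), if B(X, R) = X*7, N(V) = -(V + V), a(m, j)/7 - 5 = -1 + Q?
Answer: -168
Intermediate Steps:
Q = 3 (Q = -4 + 7 = 3)
a(m, j) = 49 (a(m, j) = 35 + 7*(-1 + 3) = 35 + 7*2 = 35 + 14 = 49)
N(V) = -2*V
B(X, R) = 7*X
-B(N(-12), a(-2, 18)) = -7*(-2*(-12)) = -7*24 = -1*168 = -168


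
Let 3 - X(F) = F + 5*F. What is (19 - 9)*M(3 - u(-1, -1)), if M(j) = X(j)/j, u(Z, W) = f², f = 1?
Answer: -45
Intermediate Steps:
X(F) = 3 - 6*F (X(F) = 3 - (F + 5*F) = 3 - 6*F)
u(Z, W) = 1 (u(Z, W) = 1² = 1)
M(j) = (3 - 6*j)/j
(19 - 9)*M(3 - u(-1, -1)) = (19 - 9)*(-6 + 3/(3 - 1*1)) = 10*(-6 + 3/(3 - 1)) = 10*(-6 + 3/2) = 10*(-9/2) = -45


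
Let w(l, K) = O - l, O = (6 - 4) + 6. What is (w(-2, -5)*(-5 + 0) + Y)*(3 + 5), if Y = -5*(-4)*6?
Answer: 560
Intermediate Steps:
O = 8 (O = 2 + 6 = 8)
w(l, K) = 8 - l
Y = 120 (Y = 20*6 = 120)
(w(-2, -5)*(-5 + 0) + Y)*(3 + 5) = ((8 - 1*(-2))*(-5 + 0) + 120)*(3 + 5) = ((8 + 2)*(-5) + 120)*8 = (10*(-5) + 120)*8 = (-50 + 120)*8 = 70*8 = 560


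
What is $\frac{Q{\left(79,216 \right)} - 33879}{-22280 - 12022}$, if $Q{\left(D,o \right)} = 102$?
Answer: $\frac{11259}{11434} \approx 0.98469$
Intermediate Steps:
$\frac{Q{\left(79,216 \right)} - 33879}{-22280 - 12022} = \frac{102 - 33879}{-22280 - 12022} = - \frac{33777}{-34302} = \left(-33777\right) \left(- \frac{1}{34302}\right) = \frac{11259}{11434}$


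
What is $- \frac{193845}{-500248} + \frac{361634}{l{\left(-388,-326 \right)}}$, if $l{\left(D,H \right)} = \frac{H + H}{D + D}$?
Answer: $\frac{35095928531743}{81540424} \approx 4.3041 \cdot 10^{5}$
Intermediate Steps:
$l{\left(D,H \right)} = \frac{H}{D}$ ($l{\left(D,H \right)} = \frac{2 H}{2 D} = 2 H \frac{1}{2 D} = \frac{H}{D}$)
$- \frac{193845}{-500248} + \frac{361634}{l{\left(-388,-326 \right)}} = - \frac{193845}{-500248} + \frac{361634}{\left(-326\right) \frac{1}{-388}} = \left(-193845\right) \left(- \frac{1}{500248}\right) + \frac{361634}{\left(-326\right) \left(- \frac{1}{388}\right)} = \frac{193845}{500248} + \frac{361634}{\frac{163}{194}} = \frac{193845}{500248} + 361634 \cdot \frac{194}{163} = \frac{193845}{500248} + \frac{70156996}{163} = \frac{35095928531743}{81540424}$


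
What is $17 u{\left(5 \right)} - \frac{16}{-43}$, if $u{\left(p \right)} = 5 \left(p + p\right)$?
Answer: $\frac{36566}{43} \approx 850.37$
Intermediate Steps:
$u{\left(p \right)} = 10 p$ ($u{\left(p \right)} = 5 \cdot 2 p = 10 p$)
$17 u{\left(5 \right)} - \frac{16}{-43} = 17 \cdot 10 \cdot 5 - \frac{16}{-43} = 17 \cdot 50 - - \frac{16}{43} = 850 + \frac{16}{43} = \frac{36566}{43}$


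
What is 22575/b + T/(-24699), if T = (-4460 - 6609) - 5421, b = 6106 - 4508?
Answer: 583930945/39469002 ≈ 14.795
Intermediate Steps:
b = 1598
T = -16490 (T = -11069 - 5421 = -16490)
22575/b + T/(-24699) = 22575/1598 - 16490/(-24699) = 22575*(1/1598) - 16490*(-1/24699) = 22575/1598 + 16490/24699 = 583930945/39469002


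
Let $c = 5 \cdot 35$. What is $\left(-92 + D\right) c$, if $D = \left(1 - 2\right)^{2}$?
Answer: $-15925$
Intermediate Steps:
$D = 1$ ($D = \left(-1\right)^{2} = 1$)
$c = 175$
$\left(-92 + D\right) c = \left(-92 + 1\right) 175 = \left(-91\right) 175 = -15925$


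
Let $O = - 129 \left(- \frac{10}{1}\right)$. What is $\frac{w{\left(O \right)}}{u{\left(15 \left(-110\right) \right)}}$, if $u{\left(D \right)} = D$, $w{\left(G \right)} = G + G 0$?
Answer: $- \frac{43}{55} \approx -0.78182$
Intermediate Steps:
$O = 1290$ ($O = - 129 \left(\left(-10\right) 1\right) = \left(-129\right) \left(-10\right) = 1290$)
$w{\left(G \right)} = G$ ($w{\left(G \right)} = G + 0 = G$)
$\frac{w{\left(O \right)}}{u{\left(15 \left(-110\right) \right)}} = \frac{1290}{15 \left(-110\right)} = \frac{1290}{-1650} = 1290 \left(- \frac{1}{1650}\right) = - \frac{43}{55}$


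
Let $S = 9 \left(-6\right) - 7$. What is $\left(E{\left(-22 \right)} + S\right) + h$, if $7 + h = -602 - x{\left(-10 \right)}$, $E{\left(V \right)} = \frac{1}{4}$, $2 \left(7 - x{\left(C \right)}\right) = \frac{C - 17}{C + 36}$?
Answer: $- \frac{17609}{26} \approx -677.27$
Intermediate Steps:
$x{\left(C \right)} = 7 - \frac{-17 + C}{2 \left(36 + C\right)}$ ($x{\left(C \right)} = 7 - \frac{\left(C - 17\right) \frac{1}{C + 36}}{2} = 7 - \frac{\left(-17 + C\right) \frac{1}{36 + C}}{2} = 7 - \frac{\frac{1}{36 + C} \left(-17 + C\right)}{2} = 7 - \frac{-17 + C}{2 \left(36 + C\right)}$)
$E{\left(V \right)} = \frac{1}{4}$
$h = - \frac{32059}{52}$ ($h = -7 - \left(602 + \frac{521 + 13 \left(-10\right)}{2 \left(36 - 10\right)}\right) = -7 - \left(602 + \frac{521 - 130}{2 \cdot 26}\right) = -7 - \left(602 + \frac{1}{2} \cdot \frac{1}{26} \cdot 391\right) = -7 - \frac{31695}{52} = - \frac{32059}{52} \approx -616.52$)
$S = -61$ ($S = -54 - 7 = -61$)
$\left(E{\left(-22 \right)} + S\right) + h = \left(\frac{1}{4} - 61\right) - \frac{32059}{52} = - \frac{243}{4} - \frac{32059}{52} = - \frac{17609}{26}$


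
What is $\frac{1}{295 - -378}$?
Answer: $\frac{1}{673} \approx 0.0014859$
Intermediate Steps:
$\frac{1}{295 - -378} = \frac{1}{295 + 378} = \frac{1}{673}$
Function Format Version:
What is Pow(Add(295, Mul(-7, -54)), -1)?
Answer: Rational(1, 673) ≈ 0.0014859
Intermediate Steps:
Pow(Add(295, Mul(-7, -54)), -1) = Pow(Add(295, 378), -1) = Pow(673, -1) = Rational(1, 673)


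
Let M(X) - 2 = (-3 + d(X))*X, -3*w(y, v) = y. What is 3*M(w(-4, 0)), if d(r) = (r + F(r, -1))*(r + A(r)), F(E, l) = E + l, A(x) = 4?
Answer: 266/9 ≈ 29.556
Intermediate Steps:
w(y, v) = -y/3
d(r) = (-1 + 2*r)*(4 + r) (d(r) = (r + (r - 1))*(r + 4) = (r + (-1 + r))*(4 + r) = (-1 + 2*r)*(4 + r))
M(X) = 2 + X*(-7 + 2*X² + 7*X) (M(X) = 2 + (-3 + (-4 + 2*X² + 7*X))*X = 2 + (-7 + 2*X² + 7*X)*X = 2 + X*(-7 + 2*X² + 7*X))
3*M(w(-4, 0)) = 3*(2 - (-7)*(-4)/3 + 2*(-⅓*(-4))³ + 7*(-⅓*(-4))²) = 3*(2 - 7*4/3 + 2*(4/3)³ + 7*(4/3)²) = 3*(2 - 28/3 + 2*(64/27) + 7*(16/9)) = 3*(2 - 28/3 + 128/27 + 112/9) = 3*(266/27) = 266/9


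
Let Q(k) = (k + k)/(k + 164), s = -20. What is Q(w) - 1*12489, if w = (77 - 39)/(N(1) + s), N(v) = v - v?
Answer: -20244707/1621 ≈ -12489.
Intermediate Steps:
N(v) = 0
w = -19/10 (w = (77 - 39)/(0 - 20) = 38/(-20) = 38*(-1/20) = -19/10 ≈ -1.9000)
Q(k) = 2*k/(164 + k) (Q(k) = (2*k)/(164 + k) = 2*k/(164 + k))
Q(w) - 1*12489 = 2*(-19/10)/(164 - 19/10) - 1*12489 = 2*(-19/10)/(1621/10) - 12489 = 2*(-19/10)*(10/1621) - 12489 = -38/1621 - 12489 = -20244707/1621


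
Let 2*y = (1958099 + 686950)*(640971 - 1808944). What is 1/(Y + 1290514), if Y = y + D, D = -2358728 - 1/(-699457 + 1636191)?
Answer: -468367/723474316141781268 ≈ -6.4739e-13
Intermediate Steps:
D = -2209500714353/936734 (D = -2358728 - 1/936734 = -2209500714353/936734 ≈ -2.3587e+6)
y = -3089345815677/2 (y = ((1958099 + 686950)*(640971 - 1808944))/2 = (2645049*(-1167973))/2 = (1/2)*(-3089345815677) = -3089345815677/2 ≈ -1.5447e+12)
Y = -723474920575951906/468367 (Y = -3089345815677/2 - 2209500714353/936734 = -723474920575951906/468367 ≈ -1.5447e+12)
1/(Y + 1290514) = 1/(-723474920575951906/468367 + 1290514) = 1/(-723474316141781268/468367) = -468367/723474316141781268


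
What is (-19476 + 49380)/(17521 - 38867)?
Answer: -14952/10673 ≈ -1.4009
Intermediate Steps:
(-19476 + 49380)/(17521 - 38867) = 29904/(-21346) = 29904*(-1/21346) = -14952/10673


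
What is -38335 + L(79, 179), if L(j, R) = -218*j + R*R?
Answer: -23516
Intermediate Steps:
L(j, R) = R² - 218*j (L(j, R) = -218*j + R² = R² - 218*j)
-38335 + L(79, 179) = -38335 + (179² - 218*79) = -38335 + (32041 - 17222) = -38335 + 14819 = -23516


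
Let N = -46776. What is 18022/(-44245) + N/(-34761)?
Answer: 481047126/512666815 ≈ 0.93832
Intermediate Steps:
18022/(-44245) + N/(-34761) = 18022/(-44245) - 46776/(-34761) = 18022*(-1/44245) - 46776*(-1/34761) = -18022/44245 + 15592/11587 = 481047126/512666815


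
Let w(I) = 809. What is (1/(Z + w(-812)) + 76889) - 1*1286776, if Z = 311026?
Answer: -377285112644/311835 ≈ -1.2099e+6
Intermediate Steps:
(1/(Z + w(-812)) + 76889) - 1*1286776 = (1/(311026 + 809) + 76889) - 1*1286776 = (1/311835 + 76889) - 1286776 = 23976681316/311835 - 1286776 = -377285112644/311835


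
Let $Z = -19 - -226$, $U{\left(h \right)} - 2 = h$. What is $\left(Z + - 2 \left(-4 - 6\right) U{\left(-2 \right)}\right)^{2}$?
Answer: $42849$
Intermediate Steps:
$U{\left(h \right)} = 2 + h$
$Z = 207$ ($Z = -19 + 226 = 207$)
$\left(Z + - 2 \left(-4 - 6\right) U{\left(-2 \right)}\right)^{2} = \left(207 + - 2 \left(-4 - 6\right) \left(2 - 2\right)\right)^{2} = \left(207 + - 2 \left(-4 - 6\right) 0\right)^{2} = \left(207 + \left(-2\right) \left(-10\right) 0\right)^{2} = \left(207 + 20 \cdot 0\right)^{2} = \left(207 + 0\right)^{2} = 207^{2} = 42849$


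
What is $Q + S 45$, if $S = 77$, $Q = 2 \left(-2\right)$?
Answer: $3461$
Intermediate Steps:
$Q = -4$
$Q + S 45 = -4 + 77 \cdot 45 = -4 + 3465 = 3461$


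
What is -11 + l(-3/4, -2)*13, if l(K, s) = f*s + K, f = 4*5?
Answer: -2163/4 ≈ -540.75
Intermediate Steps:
f = 20
l(K, s) = K + 20*s (l(K, s) = 20*s + K = K + 20*s)
-11 + l(-3/4, -2)*13 = -11 + (-3/4 + 20*(-2))*13 = -11 + (-3*¼ - 40)*13 = -11 + (-¾ - 40)*13 = -11 - 163/4*13 = -11 - 2119/4 = -2163/4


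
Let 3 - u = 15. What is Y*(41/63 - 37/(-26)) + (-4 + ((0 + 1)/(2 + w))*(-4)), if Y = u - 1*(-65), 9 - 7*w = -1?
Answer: 85789/819 ≈ 104.75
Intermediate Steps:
u = -12 (u = 3 - 1*15 = 3 - 15 = -12)
w = 10/7 (w = 9/7 - 1/7*(-1) = 9/7 + 1/7 = 10/7 ≈ 1.4286)
Y = 53 (Y = -12 - 1*(-65) = -12 + 65 = 53)
Y*(41/63 - 37/(-26)) + (-4 + ((0 + 1)/(2 + w))*(-4)) = 53*(41/63 - 37/(-26)) + (-4 + ((0 + 1)/(2 + 10/7))*(-4)) = 53*(41*(1/63) - 37*(-1/26)) + (-4 + (1/(24/7))*(-4)) = 53*(41/63 + 37/26) + (-4 + (1*(7/24))*(-4)) = 53*(3397/1638) + (-4 + (7/24)*(-4)) = 180041/1638 + (-4 - 7/6) = 180041/1638 - 31/6 = 85789/819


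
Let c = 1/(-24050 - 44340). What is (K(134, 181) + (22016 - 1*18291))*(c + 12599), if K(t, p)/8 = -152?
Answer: 2161868832981/68390 ≈ 3.1611e+7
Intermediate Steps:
K(t, p) = -1216 (K(t, p) = 8*(-152) = -1216)
c = -1/68390 (c = 1/(-68390) = -1/68390 ≈ -1.4622e-5)
(K(134, 181) + (22016 - 1*18291))*(c + 12599) = (-1216 + (22016 - 1*18291))*(-1/68390 + 12599) = (-1216 + (22016 - 18291))*(861645609/68390) = (-1216 + 3725)*(861645609/68390) = 2509*(861645609/68390) = 2161868832981/68390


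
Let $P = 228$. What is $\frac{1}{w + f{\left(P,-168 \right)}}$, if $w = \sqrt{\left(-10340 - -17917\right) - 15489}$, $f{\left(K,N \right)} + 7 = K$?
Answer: $\frac{221}{56753} - \frac{2 i \sqrt{1978}}{56753} \approx 0.0038941 - 0.0015673 i$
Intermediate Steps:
$f{\left(K,N \right)} = -7 + K$
$w = 2 i \sqrt{1978}$ ($w = \sqrt{\left(-10340 + 17917\right) - 15489} = \sqrt{7577 - 15489} = \sqrt{-7912} = 2 i \sqrt{1978} \approx 88.949 i$)
$\frac{1}{w + f{\left(P,-168 \right)}} = \frac{1}{2 i \sqrt{1978} + \left(-7 + 228\right)} = \frac{1}{2 i \sqrt{1978} + 221} = \frac{1}{221 + 2 i \sqrt{1978}}$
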